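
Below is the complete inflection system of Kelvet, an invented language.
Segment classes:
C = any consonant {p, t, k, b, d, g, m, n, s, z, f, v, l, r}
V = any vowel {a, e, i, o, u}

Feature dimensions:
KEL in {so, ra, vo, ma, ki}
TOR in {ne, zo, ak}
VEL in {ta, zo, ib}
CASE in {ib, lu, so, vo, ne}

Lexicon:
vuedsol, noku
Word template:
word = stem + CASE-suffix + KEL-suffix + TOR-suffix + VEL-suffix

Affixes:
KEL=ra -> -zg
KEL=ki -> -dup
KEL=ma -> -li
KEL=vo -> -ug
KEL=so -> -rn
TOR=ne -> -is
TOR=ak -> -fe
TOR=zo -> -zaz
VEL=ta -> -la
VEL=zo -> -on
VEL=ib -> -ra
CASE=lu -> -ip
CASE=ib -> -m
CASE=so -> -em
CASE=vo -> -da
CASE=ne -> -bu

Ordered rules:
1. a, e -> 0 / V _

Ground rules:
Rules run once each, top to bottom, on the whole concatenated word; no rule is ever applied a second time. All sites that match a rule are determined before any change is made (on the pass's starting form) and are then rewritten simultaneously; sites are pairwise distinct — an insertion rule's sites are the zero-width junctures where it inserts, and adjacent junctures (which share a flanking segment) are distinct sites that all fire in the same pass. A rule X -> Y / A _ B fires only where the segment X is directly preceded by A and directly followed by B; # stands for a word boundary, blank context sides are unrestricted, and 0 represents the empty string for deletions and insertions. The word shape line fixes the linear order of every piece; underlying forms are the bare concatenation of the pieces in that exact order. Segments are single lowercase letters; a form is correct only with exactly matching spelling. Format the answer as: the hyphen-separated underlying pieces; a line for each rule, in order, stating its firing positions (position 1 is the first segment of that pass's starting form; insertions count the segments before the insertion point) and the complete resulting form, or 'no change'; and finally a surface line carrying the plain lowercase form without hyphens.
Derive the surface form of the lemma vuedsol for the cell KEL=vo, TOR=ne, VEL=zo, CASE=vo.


underlying: vuedsol-da-ug-is-on
1. a, e -> 0 / V _: fires at position(s) 3: vudsoldaugison
surface: vudsoldaugison


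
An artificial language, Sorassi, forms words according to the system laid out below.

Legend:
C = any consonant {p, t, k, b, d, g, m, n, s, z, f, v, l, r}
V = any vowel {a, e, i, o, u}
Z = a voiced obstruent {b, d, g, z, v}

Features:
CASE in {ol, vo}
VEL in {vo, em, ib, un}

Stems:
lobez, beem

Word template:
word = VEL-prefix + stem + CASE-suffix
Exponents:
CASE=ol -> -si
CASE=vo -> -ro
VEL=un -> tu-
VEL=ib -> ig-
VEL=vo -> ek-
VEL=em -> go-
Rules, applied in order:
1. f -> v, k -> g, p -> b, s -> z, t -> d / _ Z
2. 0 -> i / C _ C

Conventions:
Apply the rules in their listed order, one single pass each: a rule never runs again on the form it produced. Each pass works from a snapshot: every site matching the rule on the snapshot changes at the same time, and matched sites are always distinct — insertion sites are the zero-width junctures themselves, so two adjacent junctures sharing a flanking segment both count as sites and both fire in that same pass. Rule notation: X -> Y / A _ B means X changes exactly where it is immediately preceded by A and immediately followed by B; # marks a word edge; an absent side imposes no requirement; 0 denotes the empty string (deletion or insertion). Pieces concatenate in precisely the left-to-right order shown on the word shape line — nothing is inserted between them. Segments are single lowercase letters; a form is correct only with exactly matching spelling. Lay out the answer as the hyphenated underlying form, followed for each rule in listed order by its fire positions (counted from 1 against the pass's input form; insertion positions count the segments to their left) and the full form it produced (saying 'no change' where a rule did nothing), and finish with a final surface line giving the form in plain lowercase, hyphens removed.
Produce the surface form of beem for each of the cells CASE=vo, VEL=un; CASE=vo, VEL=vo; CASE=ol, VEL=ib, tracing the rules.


cell CASE=vo, VEL=un:
underlying: tu-beem-ro
1. f -> v, k -> g, p -> b, s -> z, t -> d / _ Z: no change
2. 0 -> i / C _ C: inserts after position(s) 6: tubeemiro
surface: tubeemiro

cell CASE=vo, VEL=vo:
underlying: ek-beem-ro
1. f -> v, k -> g, p -> b, s -> z, t -> d / _ Z: fires at position(s) 2: egbeemro
2. 0 -> i / C _ C: inserts after position(s) 2, 6: egibeemiro
surface: egibeemiro

cell CASE=ol, VEL=ib:
underlying: ig-beem-si
1. f -> v, k -> g, p -> b, s -> z, t -> d / _ Z: no change
2. 0 -> i / C _ C: inserts after position(s) 2, 6: igibeemisi
surface: igibeemisi


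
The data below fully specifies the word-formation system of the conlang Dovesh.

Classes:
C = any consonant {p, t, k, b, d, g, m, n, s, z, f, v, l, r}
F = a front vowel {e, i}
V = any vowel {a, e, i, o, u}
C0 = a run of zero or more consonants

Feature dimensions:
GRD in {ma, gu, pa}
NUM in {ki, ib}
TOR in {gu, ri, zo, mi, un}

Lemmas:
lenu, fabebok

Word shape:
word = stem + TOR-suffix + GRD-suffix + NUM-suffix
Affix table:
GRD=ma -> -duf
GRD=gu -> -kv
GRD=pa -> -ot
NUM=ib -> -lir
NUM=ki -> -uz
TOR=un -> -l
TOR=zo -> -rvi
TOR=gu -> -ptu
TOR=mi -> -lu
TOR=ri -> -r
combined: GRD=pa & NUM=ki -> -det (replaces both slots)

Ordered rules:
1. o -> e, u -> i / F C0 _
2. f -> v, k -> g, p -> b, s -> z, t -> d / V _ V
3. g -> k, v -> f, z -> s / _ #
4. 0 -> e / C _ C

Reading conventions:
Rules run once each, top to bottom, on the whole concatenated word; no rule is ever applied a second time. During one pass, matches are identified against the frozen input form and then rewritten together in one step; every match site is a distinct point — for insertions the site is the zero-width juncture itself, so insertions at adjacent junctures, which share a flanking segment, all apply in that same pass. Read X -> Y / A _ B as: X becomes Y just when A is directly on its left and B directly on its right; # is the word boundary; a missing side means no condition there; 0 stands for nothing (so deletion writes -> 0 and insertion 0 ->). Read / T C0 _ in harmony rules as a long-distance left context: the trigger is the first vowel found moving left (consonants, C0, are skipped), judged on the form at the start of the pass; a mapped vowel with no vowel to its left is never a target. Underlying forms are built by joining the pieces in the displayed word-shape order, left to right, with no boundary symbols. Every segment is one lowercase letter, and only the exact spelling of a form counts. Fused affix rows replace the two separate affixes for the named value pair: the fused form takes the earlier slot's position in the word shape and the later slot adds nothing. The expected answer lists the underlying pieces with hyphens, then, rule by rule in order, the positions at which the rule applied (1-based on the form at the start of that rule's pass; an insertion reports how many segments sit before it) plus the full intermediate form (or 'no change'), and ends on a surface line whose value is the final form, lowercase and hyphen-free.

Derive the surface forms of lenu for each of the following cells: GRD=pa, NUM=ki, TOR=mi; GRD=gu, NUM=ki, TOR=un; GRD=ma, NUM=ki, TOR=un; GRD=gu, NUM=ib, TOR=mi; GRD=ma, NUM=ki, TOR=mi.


cell GRD=pa, NUM=ki, TOR=mi:
underlying: lenu-lu-det
1. o -> e, u -> i / F C0 _: fires at position(s) 4: leniludet
2. f -> v, k -> g, p -> b, s -> z, t -> d / V _ V: no change
3. g -> k, v -> f, z -> s / _ #: no change
4. 0 -> e / C _ C: no change
surface: leniludet

cell GRD=gu, NUM=ki, TOR=un:
underlying: lenu-l-kv-uz
1. o -> e, u -> i / F C0 _: fires at position(s) 4: lenilkvuz
2. f -> v, k -> g, p -> b, s -> z, t -> d / V _ V: no change
3. g -> k, v -> f, z -> s / _ #: fires at position(s) 9: lenilkvus
4. 0 -> e / C _ C: inserts after position(s) 5, 6: lenilekevus
surface: lenilekevus

cell GRD=ma, NUM=ki, TOR=un:
underlying: lenu-l-duf-uz
1. o -> e, u -> i / F C0 _: fires at position(s) 4: lenildufuz
2. f -> v, k -> g, p -> b, s -> z, t -> d / V _ V: fires at position(s) 8: lenilduvuz
3. g -> k, v -> f, z -> s / _ #: fires at position(s) 10: lenilduvus
4. 0 -> e / C _ C: inserts after position(s) 5: lenileduvus
surface: lenileduvus

cell GRD=gu, NUM=ib, TOR=mi:
underlying: lenu-lu-kv-lir
1. o -> e, u -> i / F C0 _: fires at position(s) 4: lenilukvlir
2. f -> v, k -> g, p -> b, s -> z, t -> d / V _ V: no change
3. g -> k, v -> f, z -> s / _ #: no change
4. 0 -> e / C _ C: inserts after position(s) 7, 8: lenilukevelir
surface: lenilukevelir

cell GRD=ma, NUM=ki, TOR=mi:
underlying: lenu-lu-duf-uz
1. o -> e, u -> i / F C0 _: fires at position(s) 4: leniludufuz
2. f -> v, k -> g, p -> b, s -> z, t -> d / V _ V: fires at position(s) 9: leniluduvuz
3. g -> k, v -> f, z -> s / _ #: fires at position(s) 11: leniluduvus
4. 0 -> e / C _ C: no change
surface: leniluduvus


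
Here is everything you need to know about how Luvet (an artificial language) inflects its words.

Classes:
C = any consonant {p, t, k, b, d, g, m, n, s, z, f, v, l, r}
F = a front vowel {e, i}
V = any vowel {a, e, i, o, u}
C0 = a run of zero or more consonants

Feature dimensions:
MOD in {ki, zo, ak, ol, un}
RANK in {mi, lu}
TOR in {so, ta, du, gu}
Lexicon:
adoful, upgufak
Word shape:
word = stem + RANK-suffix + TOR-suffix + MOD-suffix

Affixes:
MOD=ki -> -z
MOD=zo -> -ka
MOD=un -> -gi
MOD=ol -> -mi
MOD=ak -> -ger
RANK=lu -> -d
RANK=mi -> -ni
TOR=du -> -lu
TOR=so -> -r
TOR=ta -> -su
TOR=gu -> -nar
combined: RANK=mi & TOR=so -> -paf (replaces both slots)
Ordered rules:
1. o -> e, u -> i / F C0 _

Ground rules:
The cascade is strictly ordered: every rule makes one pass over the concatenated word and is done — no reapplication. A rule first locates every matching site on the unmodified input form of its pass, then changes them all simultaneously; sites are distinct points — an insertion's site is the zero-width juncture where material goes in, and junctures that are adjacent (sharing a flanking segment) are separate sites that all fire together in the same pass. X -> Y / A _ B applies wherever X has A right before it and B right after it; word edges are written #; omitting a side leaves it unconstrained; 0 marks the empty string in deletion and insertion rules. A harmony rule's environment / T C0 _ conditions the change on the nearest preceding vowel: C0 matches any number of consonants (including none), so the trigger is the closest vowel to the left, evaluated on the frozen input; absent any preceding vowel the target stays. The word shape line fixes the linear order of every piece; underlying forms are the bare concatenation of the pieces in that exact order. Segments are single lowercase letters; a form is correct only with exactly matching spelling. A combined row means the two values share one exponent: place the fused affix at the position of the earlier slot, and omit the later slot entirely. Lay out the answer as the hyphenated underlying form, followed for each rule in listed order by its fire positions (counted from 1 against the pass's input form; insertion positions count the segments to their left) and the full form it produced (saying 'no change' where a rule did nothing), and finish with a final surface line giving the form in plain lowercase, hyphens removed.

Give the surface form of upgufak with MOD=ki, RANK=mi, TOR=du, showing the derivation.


underlying: upgufak-ni-lu-z
1. o -> e, u -> i / F C0 _: fires at position(s) 11: upgufakniliz
surface: upgufakniliz


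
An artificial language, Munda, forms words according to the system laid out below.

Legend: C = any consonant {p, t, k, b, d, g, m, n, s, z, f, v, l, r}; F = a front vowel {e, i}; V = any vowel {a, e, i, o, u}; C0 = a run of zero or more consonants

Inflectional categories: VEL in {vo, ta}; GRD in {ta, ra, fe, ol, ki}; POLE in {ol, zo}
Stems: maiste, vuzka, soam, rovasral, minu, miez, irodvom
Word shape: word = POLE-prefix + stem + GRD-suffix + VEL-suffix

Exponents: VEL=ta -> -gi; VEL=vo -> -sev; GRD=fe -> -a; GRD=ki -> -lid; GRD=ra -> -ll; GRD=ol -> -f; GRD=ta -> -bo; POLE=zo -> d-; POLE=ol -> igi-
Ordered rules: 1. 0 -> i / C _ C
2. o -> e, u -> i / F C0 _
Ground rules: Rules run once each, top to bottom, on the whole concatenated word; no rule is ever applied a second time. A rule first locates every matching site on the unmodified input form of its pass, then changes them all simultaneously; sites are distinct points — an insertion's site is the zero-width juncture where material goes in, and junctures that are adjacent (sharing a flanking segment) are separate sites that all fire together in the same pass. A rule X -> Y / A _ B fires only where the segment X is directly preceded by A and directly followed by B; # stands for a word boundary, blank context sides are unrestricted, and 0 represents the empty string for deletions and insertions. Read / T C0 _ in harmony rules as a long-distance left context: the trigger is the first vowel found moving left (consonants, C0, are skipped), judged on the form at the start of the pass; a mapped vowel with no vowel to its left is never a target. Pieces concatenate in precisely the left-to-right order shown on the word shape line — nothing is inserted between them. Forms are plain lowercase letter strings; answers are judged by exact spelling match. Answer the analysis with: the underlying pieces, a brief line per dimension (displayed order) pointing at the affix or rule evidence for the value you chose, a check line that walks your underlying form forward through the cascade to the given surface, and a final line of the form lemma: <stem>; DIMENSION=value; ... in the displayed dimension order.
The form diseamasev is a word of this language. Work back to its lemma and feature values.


underlying: d-soam-a-sev
VEL=vo - signalled by the affix -sev
GRD=fe - signalled by the affix -a
POLE=zo - signalled by the affix d-
check: dsoamasev -> disoamasev -> diseamasev
lemma: soam; VEL=vo; GRD=fe; POLE=zo


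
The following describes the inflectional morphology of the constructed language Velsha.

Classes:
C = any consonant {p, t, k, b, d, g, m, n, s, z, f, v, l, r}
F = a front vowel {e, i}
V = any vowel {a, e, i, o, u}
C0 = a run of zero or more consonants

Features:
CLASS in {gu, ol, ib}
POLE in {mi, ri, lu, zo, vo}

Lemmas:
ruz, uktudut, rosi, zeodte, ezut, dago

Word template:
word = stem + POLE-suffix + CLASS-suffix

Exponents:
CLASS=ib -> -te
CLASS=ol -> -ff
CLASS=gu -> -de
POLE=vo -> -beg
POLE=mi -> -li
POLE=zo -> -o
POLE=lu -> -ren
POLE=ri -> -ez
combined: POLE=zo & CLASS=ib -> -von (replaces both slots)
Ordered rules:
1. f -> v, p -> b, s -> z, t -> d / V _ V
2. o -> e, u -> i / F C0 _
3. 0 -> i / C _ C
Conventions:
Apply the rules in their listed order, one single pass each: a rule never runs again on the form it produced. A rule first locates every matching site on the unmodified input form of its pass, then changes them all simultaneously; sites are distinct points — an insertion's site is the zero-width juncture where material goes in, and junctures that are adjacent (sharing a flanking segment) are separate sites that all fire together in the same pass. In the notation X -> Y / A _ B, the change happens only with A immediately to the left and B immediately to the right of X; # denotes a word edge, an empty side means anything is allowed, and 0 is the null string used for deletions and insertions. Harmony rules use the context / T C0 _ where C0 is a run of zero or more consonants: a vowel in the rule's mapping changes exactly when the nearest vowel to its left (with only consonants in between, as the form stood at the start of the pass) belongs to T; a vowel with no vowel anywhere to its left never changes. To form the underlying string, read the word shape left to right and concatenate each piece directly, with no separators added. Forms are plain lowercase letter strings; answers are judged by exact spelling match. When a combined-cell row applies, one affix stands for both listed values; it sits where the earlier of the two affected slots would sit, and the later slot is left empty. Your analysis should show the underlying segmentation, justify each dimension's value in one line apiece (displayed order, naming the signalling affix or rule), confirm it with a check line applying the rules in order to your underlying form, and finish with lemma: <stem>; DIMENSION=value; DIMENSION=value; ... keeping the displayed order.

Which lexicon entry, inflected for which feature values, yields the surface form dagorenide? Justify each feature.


underlying: dago-ren-de
CLASS=gu - signalled by the affix -de
POLE=lu - signalled by the affix -ren
check: dagorende -> dagorende -> dagorende -> dagorenide
lemma: dago; CLASS=gu; POLE=lu


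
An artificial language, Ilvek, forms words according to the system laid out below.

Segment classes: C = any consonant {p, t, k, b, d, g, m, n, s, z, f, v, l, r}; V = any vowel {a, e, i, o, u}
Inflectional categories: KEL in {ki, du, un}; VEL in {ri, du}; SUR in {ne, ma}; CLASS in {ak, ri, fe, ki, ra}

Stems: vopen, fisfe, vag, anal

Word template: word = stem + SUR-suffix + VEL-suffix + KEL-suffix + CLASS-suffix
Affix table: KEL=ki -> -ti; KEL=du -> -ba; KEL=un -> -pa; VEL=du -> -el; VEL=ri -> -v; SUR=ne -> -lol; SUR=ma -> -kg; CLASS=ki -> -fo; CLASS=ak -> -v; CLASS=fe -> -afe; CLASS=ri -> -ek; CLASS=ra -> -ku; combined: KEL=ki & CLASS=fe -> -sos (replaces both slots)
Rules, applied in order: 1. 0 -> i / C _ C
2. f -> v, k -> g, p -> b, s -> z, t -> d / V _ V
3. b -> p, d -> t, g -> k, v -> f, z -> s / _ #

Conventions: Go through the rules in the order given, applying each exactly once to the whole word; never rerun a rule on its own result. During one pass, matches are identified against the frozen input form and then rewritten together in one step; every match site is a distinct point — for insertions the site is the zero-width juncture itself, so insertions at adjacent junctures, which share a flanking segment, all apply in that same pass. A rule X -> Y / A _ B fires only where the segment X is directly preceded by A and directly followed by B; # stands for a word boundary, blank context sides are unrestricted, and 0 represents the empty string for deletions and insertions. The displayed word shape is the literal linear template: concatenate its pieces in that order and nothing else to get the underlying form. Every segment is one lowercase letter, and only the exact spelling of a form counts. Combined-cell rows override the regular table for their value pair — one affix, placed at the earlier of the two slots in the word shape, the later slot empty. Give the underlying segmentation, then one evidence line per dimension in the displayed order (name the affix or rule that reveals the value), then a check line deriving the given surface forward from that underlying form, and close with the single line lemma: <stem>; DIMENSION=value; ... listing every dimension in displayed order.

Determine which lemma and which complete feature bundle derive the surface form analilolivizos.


underlying: anal-lol-v-sos
KEL=ki - signalled by the combined affix row
VEL=ri - signalled by the affix -v
SUR=ne - signalled by the affix -lol
CLASS=fe - signalled by the combined affix row
check: anallolvsos -> analilolivisos -> analilolivizos -> analilolivizos
lemma: anal; KEL=ki; VEL=ri; SUR=ne; CLASS=fe


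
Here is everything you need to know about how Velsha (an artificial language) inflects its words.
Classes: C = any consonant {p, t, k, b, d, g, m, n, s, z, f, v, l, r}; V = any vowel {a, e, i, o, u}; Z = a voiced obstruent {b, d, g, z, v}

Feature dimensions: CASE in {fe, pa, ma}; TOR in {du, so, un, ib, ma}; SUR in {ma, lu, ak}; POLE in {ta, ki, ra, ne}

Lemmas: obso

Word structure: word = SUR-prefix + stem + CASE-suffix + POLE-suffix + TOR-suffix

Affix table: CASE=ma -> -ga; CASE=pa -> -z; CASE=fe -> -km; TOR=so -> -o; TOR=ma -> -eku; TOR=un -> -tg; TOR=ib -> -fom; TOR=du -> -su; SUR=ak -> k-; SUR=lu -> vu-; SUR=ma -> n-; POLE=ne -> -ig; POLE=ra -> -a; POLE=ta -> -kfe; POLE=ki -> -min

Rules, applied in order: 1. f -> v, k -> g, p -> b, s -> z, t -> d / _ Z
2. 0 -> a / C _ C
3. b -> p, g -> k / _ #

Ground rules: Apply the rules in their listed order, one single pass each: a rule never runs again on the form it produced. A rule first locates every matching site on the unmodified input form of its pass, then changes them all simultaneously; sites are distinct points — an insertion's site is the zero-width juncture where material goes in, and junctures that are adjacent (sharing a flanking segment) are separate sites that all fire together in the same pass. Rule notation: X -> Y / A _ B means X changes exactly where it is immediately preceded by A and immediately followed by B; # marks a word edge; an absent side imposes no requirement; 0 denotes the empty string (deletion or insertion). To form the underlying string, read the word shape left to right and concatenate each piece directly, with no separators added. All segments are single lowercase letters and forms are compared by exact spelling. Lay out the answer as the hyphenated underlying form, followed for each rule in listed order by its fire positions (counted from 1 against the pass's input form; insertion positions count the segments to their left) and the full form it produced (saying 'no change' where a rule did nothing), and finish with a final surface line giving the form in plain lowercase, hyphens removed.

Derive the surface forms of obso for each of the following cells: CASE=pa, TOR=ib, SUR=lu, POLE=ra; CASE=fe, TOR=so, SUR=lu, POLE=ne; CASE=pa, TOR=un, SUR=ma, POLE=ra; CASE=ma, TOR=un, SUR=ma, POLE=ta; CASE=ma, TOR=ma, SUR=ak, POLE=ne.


cell CASE=pa, TOR=ib, SUR=lu, POLE=ra:
underlying: vu-obso-z-a-fom
1. f -> v, k -> g, p -> b, s -> z, t -> d / _ Z: no change
2. 0 -> a / C _ C: inserts after position(s) 4: vuobasozafom
3. b -> p, g -> k / _ #: no change
surface: vuobasozafom

cell CASE=fe, TOR=so, SUR=lu, POLE=ne:
underlying: vu-obso-km-ig-o
1. f -> v, k -> g, p -> b, s -> z, t -> d / _ Z: no change
2. 0 -> a / C _ C: inserts after position(s) 4, 7: vuobasokamigo
3. b -> p, g -> k / _ #: no change
surface: vuobasokamigo

cell CASE=pa, TOR=un, SUR=ma, POLE=ra:
underlying: n-obso-z-a-tg
1. f -> v, k -> g, p -> b, s -> z, t -> d / _ Z: fires at position(s) 8: nobsozadg
2. 0 -> a / C _ C: inserts after position(s) 3, 8: nobasozadag
3. b -> p, g -> k / _ #: fires at position(s) 11: nobasozadak
surface: nobasozadak

cell CASE=ma, TOR=un, SUR=ma, POLE=ta:
underlying: n-obso-ga-kfe-tg
1. f -> v, k -> g, p -> b, s -> z, t -> d / _ Z: fires at position(s) 11: nobsogakfedg
2. 0 -> a / C _ C: inserts after position(s) 3, 8, 11: nobasogakafedag
3. b -> p, g -> k / _ #: fires at position(s) 15: nobasogakafedak
surface: nobasogakafedak

cell CASE=ma, TOR=ma, SUR=ak, POLE=ne:
underlying: k-obso-ga-ig-eku
1. f -> v, k -> g, p -> b, s -> z, t -> d / _ Z: no change
2. 0 -> a / C _ C: inserts after position(s) 3: kobasogaigeku
3. b -> p, g -> k / _ #: no change
surface: kobasogaigeku


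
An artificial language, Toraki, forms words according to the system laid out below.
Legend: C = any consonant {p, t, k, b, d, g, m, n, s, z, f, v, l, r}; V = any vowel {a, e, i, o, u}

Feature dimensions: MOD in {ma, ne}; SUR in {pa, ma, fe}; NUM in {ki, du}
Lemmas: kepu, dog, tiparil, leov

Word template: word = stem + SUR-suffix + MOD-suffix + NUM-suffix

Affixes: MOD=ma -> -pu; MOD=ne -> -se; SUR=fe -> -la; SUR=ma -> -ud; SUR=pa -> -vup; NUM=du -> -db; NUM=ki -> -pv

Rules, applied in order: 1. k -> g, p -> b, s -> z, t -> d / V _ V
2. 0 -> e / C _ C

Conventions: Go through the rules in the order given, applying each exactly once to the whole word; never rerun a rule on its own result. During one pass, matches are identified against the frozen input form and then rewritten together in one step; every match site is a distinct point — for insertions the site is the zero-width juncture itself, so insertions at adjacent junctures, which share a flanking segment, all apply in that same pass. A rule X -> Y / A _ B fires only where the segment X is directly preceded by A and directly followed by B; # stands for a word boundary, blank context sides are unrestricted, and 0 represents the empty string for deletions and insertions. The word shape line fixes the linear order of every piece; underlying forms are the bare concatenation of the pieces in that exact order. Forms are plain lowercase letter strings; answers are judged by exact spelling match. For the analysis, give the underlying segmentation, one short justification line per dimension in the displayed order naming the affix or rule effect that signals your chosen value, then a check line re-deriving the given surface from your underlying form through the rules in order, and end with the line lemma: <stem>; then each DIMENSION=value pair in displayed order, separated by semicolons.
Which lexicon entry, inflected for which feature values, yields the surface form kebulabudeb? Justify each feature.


underlying: kepu-la-pu-db
MOD=ma - signalled by the affix -pu
SUR=fe - signalled by the affix -la
NUM=du - signalled by the affix -db
check: kepulapudb -> kebulabudb -> kebulabudeb
lemma: kepu; MOD=ma; SUR=fe; NUM=du


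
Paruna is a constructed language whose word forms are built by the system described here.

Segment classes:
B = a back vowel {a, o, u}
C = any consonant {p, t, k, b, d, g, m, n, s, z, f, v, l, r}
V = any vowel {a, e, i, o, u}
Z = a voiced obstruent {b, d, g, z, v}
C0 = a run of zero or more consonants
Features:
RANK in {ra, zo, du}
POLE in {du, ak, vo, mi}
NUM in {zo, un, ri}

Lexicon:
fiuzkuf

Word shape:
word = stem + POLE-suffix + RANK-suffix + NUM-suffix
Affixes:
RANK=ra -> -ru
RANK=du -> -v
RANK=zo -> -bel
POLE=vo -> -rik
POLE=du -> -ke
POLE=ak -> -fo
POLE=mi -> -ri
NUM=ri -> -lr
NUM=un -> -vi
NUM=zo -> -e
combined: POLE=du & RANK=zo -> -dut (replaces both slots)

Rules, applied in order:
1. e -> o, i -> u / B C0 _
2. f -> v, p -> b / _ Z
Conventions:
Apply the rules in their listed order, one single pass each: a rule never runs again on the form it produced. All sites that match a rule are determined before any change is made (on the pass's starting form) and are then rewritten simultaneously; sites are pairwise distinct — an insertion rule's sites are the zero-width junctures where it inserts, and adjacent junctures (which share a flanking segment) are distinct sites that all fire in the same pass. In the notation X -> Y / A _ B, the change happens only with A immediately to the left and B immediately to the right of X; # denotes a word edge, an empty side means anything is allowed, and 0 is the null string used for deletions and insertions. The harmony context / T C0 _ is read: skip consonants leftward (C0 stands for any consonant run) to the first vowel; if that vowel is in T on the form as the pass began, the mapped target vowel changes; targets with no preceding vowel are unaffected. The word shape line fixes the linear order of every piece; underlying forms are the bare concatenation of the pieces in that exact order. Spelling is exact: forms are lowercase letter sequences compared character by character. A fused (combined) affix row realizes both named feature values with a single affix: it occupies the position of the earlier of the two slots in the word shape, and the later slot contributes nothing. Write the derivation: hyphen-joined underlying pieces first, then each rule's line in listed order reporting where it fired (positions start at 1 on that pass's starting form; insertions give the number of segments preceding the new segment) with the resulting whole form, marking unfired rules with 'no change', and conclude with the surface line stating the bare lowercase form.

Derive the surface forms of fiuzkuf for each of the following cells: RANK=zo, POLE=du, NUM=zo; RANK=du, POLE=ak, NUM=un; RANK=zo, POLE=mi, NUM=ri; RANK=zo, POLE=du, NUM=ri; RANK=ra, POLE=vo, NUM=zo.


cell RANK=zo, POLE=du, NUM=zo:
underlying: fiuzkuf-dut-e
1. e -> o, i -> u / B C0 _: fires at position(s) 11: fiuzkufduto
2. f -> v, p -> b / _ Z: fires at position(s) 7: fiuzkuvduto
surface: fiuzkuvduto

cell RANK=du, POLE=ak, NUM=un:
underlying: fiuzkuf-fo-v-vi
1. e -> o, i -> u / B C0 _: fires at position(s) 12: fiuzkuffovvu
2. f -> v, p -> b / _ Z: no change
surface: fiuzkuffovvu

cell RANK=zo, POLE=mi, NUM=ri:
underlying: fiuzkuf-ri-bel-lr
1. e -> o, i -> u / B C0 _: fires at position(s) 9: fiuzkufrubellr
2. f -> v, p -> b / _ Z: no change
surface: fiuzkufrubellr

cell RANK=zo, POLE=du, NUM=ri:
underlying: fiuzkuf-dut-lr
1. e -> o, i -> u / B C0 _: no change
2. f -> v, p -> b / _ Z: fires at position(s) 7: fiuzkuvdutlr
surface: fiuzkuvdutlr

cell RANK=ra, POLE=vo, NUM=zo:
underlying: fiuzkuf-rik-ru-e
1. e -> o, i -> u / B C0 _: fires at position(s) 9, 13: fiuzkufrukruo
2. f -> v, p -> b / _ Z: no change
surface: fiuzkufrukruo


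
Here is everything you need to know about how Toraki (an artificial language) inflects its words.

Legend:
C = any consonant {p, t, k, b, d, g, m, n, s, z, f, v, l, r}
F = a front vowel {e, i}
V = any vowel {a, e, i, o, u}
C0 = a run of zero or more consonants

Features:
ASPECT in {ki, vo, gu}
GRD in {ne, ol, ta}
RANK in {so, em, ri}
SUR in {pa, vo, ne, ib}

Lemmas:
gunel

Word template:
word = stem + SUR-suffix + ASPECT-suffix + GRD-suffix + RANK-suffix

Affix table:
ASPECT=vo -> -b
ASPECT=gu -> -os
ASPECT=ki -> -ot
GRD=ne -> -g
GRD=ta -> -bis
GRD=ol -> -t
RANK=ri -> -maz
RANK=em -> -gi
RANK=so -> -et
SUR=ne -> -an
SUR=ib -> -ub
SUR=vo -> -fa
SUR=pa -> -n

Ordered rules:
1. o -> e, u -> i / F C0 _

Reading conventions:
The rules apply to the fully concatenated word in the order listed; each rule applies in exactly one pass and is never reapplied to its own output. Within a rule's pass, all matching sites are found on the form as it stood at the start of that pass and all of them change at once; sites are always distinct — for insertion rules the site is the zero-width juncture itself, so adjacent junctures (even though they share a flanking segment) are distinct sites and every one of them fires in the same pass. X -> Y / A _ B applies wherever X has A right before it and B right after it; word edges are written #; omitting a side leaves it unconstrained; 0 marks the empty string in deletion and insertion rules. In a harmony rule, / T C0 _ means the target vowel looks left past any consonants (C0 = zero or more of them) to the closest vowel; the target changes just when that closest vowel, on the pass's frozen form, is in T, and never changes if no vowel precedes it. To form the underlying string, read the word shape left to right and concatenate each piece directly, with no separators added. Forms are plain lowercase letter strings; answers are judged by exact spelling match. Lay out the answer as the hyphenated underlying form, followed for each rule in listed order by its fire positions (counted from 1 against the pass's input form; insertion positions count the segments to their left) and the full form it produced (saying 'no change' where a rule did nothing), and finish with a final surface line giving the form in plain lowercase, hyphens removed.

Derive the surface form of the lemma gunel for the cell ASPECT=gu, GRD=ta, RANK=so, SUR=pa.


underlying: gunel-n-os-bis-et
1. o -> e, u -> i / F C0 _: fires at position(s) 7: gunelnesbiset
surface: gunelnesbiset


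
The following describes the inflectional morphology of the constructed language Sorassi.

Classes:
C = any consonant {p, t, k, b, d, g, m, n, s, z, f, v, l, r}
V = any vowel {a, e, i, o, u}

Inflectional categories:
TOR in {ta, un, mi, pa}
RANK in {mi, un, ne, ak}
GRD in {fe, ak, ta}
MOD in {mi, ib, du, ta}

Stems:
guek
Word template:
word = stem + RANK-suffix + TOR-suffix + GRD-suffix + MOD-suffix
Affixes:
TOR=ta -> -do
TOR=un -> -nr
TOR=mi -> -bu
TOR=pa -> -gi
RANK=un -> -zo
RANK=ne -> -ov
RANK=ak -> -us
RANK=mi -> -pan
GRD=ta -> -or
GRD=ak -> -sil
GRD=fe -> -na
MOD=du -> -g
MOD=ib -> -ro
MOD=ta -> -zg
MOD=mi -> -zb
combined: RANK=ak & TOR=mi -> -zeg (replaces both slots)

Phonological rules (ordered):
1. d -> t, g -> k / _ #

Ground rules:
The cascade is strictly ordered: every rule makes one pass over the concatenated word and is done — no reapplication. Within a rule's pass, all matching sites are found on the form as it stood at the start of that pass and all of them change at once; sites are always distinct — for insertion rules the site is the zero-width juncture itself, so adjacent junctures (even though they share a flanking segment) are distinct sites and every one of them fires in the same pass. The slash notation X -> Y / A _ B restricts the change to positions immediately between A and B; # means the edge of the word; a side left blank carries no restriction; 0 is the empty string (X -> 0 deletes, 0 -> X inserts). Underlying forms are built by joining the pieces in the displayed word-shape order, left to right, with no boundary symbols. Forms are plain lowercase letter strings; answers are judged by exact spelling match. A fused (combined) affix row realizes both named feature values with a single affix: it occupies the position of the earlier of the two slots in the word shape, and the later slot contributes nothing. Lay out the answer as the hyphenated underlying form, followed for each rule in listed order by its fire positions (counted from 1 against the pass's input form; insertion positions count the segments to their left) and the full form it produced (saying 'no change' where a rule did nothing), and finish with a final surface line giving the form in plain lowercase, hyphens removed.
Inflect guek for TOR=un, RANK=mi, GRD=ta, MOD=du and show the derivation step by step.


underlying: guek-pan-nr-or-g
1. d -> t, g -> k / _ #: fires at position(s) 12: guekpannrork
surface: guekpannrork


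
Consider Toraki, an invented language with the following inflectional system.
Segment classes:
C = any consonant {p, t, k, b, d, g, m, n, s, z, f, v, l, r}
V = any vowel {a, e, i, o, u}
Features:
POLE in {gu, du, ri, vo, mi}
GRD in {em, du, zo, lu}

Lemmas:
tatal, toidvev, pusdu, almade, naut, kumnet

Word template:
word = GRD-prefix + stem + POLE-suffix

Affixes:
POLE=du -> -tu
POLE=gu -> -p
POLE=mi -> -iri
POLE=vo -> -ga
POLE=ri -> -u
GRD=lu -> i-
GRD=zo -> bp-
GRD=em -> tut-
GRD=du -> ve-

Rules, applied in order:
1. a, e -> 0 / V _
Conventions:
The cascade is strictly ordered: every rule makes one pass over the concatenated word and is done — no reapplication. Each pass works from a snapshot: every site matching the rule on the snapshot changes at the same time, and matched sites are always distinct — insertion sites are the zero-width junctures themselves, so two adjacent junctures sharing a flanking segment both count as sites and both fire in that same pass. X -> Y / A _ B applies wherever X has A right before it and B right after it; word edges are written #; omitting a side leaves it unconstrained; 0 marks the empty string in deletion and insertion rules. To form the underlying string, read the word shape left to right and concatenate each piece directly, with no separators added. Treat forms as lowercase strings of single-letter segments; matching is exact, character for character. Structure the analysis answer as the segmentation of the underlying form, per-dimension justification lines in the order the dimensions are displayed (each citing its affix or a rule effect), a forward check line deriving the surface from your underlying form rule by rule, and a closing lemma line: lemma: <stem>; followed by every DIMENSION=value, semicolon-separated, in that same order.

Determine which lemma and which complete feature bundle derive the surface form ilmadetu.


underlying: i-almade-tu
POLE=du - signalled by the affix -tu
GRD=lu - signalled by the affix i-
check: ialmadetu -> ilmadetu
lemma: almade; POLE=du; GRD=lu


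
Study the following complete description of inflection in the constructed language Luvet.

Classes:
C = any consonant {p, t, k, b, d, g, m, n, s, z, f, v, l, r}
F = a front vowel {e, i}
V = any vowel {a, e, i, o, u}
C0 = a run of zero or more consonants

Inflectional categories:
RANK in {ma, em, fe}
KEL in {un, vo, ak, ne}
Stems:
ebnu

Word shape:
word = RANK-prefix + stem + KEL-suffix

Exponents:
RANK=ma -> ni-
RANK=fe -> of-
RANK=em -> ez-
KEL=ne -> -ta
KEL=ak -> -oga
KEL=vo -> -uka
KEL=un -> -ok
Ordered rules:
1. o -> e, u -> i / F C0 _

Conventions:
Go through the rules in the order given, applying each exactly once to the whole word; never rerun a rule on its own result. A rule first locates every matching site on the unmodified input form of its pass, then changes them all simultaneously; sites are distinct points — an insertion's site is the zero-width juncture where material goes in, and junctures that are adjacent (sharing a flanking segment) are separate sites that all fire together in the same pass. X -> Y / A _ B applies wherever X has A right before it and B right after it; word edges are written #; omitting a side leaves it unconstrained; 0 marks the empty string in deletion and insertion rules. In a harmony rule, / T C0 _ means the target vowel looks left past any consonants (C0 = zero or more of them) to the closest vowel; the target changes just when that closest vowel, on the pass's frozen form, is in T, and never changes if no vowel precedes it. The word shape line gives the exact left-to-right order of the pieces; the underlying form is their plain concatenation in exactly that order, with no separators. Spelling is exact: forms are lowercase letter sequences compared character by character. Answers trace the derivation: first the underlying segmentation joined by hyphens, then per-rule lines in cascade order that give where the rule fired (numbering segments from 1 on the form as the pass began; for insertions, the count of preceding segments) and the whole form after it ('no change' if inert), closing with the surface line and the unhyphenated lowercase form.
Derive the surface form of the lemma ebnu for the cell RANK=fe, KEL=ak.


underlying: of-ebnu-oga
1. o -> e, u -> i / F C0 _: fires at position(s) 6: ofebnioga
surface: ofebnioga


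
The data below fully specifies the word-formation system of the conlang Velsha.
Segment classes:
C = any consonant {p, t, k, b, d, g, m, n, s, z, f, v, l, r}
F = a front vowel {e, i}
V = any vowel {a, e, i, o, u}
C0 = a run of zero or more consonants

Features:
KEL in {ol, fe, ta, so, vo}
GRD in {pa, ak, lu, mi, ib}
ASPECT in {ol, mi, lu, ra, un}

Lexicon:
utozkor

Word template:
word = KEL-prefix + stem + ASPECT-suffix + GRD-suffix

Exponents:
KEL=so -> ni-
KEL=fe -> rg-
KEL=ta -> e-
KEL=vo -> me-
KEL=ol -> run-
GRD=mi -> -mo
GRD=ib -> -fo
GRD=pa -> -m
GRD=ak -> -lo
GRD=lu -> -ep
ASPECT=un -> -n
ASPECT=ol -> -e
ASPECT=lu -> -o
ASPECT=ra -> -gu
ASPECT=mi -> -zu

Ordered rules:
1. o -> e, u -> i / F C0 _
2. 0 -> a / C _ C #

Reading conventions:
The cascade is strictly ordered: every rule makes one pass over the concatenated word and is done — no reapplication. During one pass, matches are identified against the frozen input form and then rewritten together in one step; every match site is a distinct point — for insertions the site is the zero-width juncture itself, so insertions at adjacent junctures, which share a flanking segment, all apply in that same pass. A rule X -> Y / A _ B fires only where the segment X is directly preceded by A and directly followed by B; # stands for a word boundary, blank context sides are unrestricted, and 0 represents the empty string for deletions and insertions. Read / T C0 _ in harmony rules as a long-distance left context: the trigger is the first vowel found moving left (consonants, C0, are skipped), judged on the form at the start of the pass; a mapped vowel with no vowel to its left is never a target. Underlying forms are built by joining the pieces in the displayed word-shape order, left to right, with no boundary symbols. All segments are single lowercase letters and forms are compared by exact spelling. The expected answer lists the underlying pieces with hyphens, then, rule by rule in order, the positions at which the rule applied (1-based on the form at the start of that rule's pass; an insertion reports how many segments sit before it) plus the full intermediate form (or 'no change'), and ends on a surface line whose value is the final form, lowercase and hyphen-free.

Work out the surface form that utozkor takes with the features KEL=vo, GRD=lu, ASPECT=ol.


underlying: me-utozkor-e-ep
1. o -> e, u -> i / F C0 _: fires at position(s) 3: meitozkoreep
2. 0 -> a / C _ C #: no change
surface: meitozkoreep
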